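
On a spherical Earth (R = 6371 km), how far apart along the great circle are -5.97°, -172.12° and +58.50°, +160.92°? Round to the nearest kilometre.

7562 km

Δλ = 160.92 − -172.12 = 333.04°; wrapped into (−180°, 180°]: -26.96°.
Δφ = 58.50 − -5.97 = 64.47°.
a = sin²(Δφ/2) + cos φ₁ · cos φ₂ · sin²(Δλ/2) = 0.312746.
c = 2·atan2(√a, √(1−a)) = 1.18693 rad → d = 6371·c ≈ 7561.93 km.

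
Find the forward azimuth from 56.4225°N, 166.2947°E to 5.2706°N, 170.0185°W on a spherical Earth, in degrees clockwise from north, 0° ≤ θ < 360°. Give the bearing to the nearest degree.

151°

Δλ = -170.0185 − 166.2947 = -336.3132°; wrapped into (−180°, 180°]: 23.6868°.
θ = atan2( sin Δλ · cos φ₂ , cos φ₁ · sin φ₂ − sin φ₁ · cos φ₂ · cos Δλ )
  = atan2(0.40004, -0.70892) = 150.564° → normalised to [0°, 360°): 150.564°.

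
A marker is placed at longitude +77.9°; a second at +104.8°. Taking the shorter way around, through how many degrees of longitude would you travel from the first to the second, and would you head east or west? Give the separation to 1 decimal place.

Raw difference: 104.8 − 77.9 = 26.9°.
Normalise into (−180°, 180°]: 26.9° stays 26.9°.
Positive ⇒ the second point lies to the east; separation 26.9°.

26.9° east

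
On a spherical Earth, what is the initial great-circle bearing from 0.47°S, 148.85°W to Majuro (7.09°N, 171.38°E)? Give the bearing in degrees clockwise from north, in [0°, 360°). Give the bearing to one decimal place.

Δλ = 171.38 − -148.85 = 320.23°; wrapped into (−180°, 180°]: -39.77°.
θ = atan2( sin Δλ · cos φ₂ , cos φ₁ · sin φ₂ − sin φ₁ · cos φ₂ · cos Δλ )
  = atan2(-0.63482, 0.12968) = -78.454° → normalised to [0°, 360°): 281.546°.

281.5°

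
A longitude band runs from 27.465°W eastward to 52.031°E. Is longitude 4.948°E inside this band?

Yes

Band width going east from -27.465° to +52.031°: ((52.031 − -27.465) mod 360) = 79.496°.
Offset of +4.948° east of the west edge: ((4.948 − -27.465) mod 360) = 32.413°.
32.413° ≤ 79.496° ⇒ inside.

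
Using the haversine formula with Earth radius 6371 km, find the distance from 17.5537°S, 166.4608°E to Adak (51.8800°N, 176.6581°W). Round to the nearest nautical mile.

4262 nmi

Δλ = -176.6581 − 166.4608 = -343.1189°; wrapped into (−180°, 180°]: 16.8811°.
Δφ = 51.8800 − -17.5537 = 69.4337°.
a = sin²(Δφ/2) + cos φ₁ · cos φ₂ · sin²(Δλ/2) = 0.337035.
c = 2·atan2(√a, √(1−a)) = 1.23880 rad → d = 6371·c ≈ 7892.41 km ≈ 4261.56 nmi.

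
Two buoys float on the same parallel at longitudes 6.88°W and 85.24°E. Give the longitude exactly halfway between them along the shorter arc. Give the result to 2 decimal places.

39.18°E

Signed shortest Δλ from -6.88° to +85.24° is +92.12°.
Midpoint longitude = -6.88° + (+92.12°)/2 = -6.88° + 46.06° = +39.18°.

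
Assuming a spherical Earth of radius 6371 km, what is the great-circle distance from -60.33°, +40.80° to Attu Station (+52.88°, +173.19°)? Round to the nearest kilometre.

17058 km

Δλ = 173.19 − 40.80 = 132.39°.
Δφ = 52.88 − -60.33 = 113.21°.
a = sin²(Δφ/2) + cos φ₁ · cos φ₂ · sin²(Δλ/2) = 0.947112.
c = 2·atan2(√a, √(1−a)) = 2.67749 rad → d = 6371·c ≈ 17058.31 km.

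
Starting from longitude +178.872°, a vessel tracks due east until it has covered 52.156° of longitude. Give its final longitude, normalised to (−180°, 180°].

-128.972°

Start at +178.872°; shift +52.156° → +231.028°.
+231.028° lies outside (−180°, 180°]; subtract 360° → -128.972°.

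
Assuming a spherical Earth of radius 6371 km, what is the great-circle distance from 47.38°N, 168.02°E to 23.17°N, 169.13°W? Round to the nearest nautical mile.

1821 nmi

Δλ = -169.13 − 168.02 = -337.15°; wrapped into (−180°, 180°]: 22.85°.
Δφ = 23.17 − 47.38 = -24.21°.
a = sin²(Δφ/2) + cos φ₁ · cos φ₂ · sin²(Δλ/2) = 0.068402.
c = 2·atan2(√a, √(1−a)) = 0.52923 rad → d = 6371·c ≈ 3371.72 km ≈ 1820.58 nmi.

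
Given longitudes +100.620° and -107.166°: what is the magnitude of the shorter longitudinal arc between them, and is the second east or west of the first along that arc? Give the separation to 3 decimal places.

152.214° east

Raw difference: -107.166 − 100.620 = -207.786°.
Normalise into (−180°, 180°]: -207.786° + 360° = 152.214°.
Positive ⇒ the second point lies to the east; separation 152.214°.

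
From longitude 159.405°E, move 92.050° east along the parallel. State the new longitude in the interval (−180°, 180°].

Start at +159.405°; shift +92.050° → +251.455°.
+251.455° lies outside (−180°, 180°]; subtract 360° → -108.545°.

108.545°W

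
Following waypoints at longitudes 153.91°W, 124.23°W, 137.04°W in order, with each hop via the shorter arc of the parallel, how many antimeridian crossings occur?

0

Leg 1: -153.91° → -124.23°, shortest Δλ = 29.68° (east) — does not cross 180°.
Leg 2: -124.23° → -137.04°, shortest Δλ = -12.81° (west) — does not cross 180°.
Total crossings: 0.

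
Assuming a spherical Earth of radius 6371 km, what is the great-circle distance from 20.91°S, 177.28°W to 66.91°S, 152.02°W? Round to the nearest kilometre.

Δλ = -152.02 − -177.28 = 25.26°.
Δφ = -66.91 − -20.91 = -46.00°.
a = sin²(Δφ/2) + cos φ₁ · cos φ₂ · sin²(Δλ/2) = 0.170186.
c = 2·atan2(√a, √(1−a)) = 0.85047 rad → d = 6371·c ≈ 5418.36 km.

5418 km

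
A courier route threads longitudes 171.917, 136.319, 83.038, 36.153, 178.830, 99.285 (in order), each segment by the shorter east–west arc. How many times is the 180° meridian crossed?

0

Leg 1: +171.917° → +136.319°, shortest Δλ = -35.598° (west) — does not cross 180°.
Leg 2: +136.319° → +83.038°, shortest Δλ = -53.281° (west) — does not cross 180°.
Leg 3: +83.038° → +36.153°, shortest Δλ = -46.885° (west) — does not cross 180°.
Leg 4: +36.153° → +178.830°, shortest Δλ = 142.677° (east) — does not cross 180°.
Leg 5: +178.830° → +99.285°, shortest Δλ = -79.545° (west) — does not cross 180°.
Total crossings: 0.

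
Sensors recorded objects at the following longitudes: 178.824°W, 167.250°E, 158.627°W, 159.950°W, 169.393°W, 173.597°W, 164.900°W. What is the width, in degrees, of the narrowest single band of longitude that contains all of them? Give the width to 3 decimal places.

34.123°

Sort the longitudes: -178.824°, -173.597°, -169.393°, -164.900°, -159.950°, -158.627°, +167.250°.
Eastward gaps between consecutive values (wrapping around): 5.227°, 4.204°, 4.493°, 4.950°, 1.323°, 325.877°, 13.926°.
Largest gap = 325.877° ⇒ minimal covering band is its complement: 360° − 325.877° = 34.123°.
Band runs from +167.250° eastward to -158.627°, crossing the antimeridian.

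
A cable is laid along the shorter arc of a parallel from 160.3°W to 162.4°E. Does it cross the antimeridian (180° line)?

Yes

Naïve |162.4 − -160.3| = 322.7° > 180°, so the shorter arc goes the other way round — across 180°.
Signed shortest Δλ = ((162.4 − -160.3 + 180) mod 360) − 180 = -37.3°.
Going west by 37.3° from -160.3° passes through 180° before reaching +162.4°.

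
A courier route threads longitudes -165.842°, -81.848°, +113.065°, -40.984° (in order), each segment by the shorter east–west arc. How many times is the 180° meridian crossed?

Leg 1: -165.842° → -81.848°, shortest Δλ = 83.994° (east) — does not cross 180°.
Leg 2: -81.848° → +113.065°, shortest Δλ = -165.087° (west) — crosses 180°.
Leg 3: +113.065° → -40.984°, shortest Δλ = -154.049° (west) — does not cross 180°.
Total crossings: 1.

1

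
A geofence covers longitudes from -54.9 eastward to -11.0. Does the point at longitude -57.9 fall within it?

Band width going east from -54.9° to -11.0°: ((-11.0 − -54.9) mod 360) = 43.9°.
Offset of -57.9° east of the west edge: ((-57.9 − -54.9) mod 360) = 357.0°.
357.0° > 43.9° ⇒ outside.

No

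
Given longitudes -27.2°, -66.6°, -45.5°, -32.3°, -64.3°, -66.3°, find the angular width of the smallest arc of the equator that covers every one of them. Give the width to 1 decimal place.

39.4°

Sort the longitudes: -66.6°, -66.3°, -64.3°, -45.5°, -32.3°, -27.2°.
Eastward gaps between consecutive values (wrapping around): 0.3°, 2.0°, 18.8°, 13.2°, 5.1°, 320.6°.
Largest gap = 320.6° ⇒ minimal covering band is its complement: 360° − 320.6° = 39.4°.
Band runs from -66.6° eastward to -27.2°.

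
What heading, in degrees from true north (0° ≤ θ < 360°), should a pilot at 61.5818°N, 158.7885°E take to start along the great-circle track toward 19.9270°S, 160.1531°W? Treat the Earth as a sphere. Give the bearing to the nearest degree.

Δλ = -160.1531 − 158.7885 = -318.9416°; wrapped into (−180°, 180°]: 41.0584°.
θ = atan2( sin Δλ · cos φ₂ , cos φ₁ · sin φ₂ − sin φ₁ · cos φ₂ · cos Δλ )
  = atan2(0.61750, -0.78567) = 141.834° → normalised to [0°, 360°): 141.834°.

142°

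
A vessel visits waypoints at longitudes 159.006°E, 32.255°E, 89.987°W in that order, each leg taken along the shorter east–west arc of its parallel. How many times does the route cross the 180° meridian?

Leg 1: +159.006° → +32.255°, shortest Δλ = -126.751° (west) — does not cross 180°.
Leg 2: +32.255° → -89.987°, shortest Δλ = -122.242° (west) — does not cross 180°.
Total crossings: 0.

0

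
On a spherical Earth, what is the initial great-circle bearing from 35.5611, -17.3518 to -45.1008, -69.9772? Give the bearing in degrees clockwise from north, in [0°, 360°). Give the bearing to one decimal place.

Δλ = -69.9772 − -17.3518 = -52.6254°.
θ = atan2( sin Δλ · cos φ₂ , cos φ₁ · sin φ₂ − sin φ₁ · cos φ₂ · cos Δλ )
  = atan2(-0.56094, -0.82543) = -145.801° → normalised to [0°, 360°): 214.199°.

214.2°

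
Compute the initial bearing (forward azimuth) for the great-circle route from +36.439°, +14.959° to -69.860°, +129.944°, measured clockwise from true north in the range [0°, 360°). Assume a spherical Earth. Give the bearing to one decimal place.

155.0°

Δλ = 129.944 − 14.959 = 114.985°.
θ = atan2( sin Δλ · cos φ₂ , cos φ₁ · sin φ₂ − sin φ₁ · cos φ₂ · cos Δλ )
  = atan2(0.31209, -0.66892) = 154.988° → normalised to [0°, 360°): 154.988°.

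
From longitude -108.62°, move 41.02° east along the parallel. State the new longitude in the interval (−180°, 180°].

-67.60°

Start at -108.62°; shift +41.02° → -67.60°.
-67.60° already lies in (−180°, 180°].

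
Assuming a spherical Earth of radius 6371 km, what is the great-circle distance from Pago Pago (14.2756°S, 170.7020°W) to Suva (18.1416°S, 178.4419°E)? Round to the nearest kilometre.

Δλ = 178.4419 − -170.7020 = 349.1439°; wrapped into (−180°, 180°]: -10.8561°.
Δφ = -18.1416 − -14.2756 = -3.8660°.
a = sin²(Δφ/2) + cos φ₁ · cos φ₂ · sin²(Δλ/2) = 0.009379.
c = 2·atan2(√a, √(1−a)) = 0.19399 rad → d = 6371·c ≈ 1235.92 km.

1236 km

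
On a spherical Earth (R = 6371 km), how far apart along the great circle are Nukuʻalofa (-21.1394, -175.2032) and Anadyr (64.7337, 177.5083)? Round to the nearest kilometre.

9569 km

Δλ = 177.5083 − -175.2032 = 352.7115°; wrapped into (−180°, 180°]: -7.2885°.
Δφ = 64.7337 − -21.1394 = 85.8731°.
a = sin²(Δφ/2) + cos φ₁ · cos φ₂ · sin²(Δλ/2) = 0.465625.
c = 2·atan2(√a, √(1−a)) = 1.50199 rad → d = 6371·c ≈ 9569.20 km.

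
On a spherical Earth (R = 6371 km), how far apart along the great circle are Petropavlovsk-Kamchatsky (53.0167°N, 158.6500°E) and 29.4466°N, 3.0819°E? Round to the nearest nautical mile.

5694 nmi

Δλ = 3.0819 − 158.6500 = -155.5681°.
Δφ = 29.4466 − 53.0167 = -23.5701°.
a = sin²(Δφ/2) + cos φ₁ · cos φ₂ · sin²(Δλ/2) = 0.542125.
c = 2·atan2(√a, √(1−a)) = 1.65515 rad → d = 6371·c ≈ 10544.94 km ≈ 5693.81 nmi.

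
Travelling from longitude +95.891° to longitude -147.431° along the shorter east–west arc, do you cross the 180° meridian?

Naïve |-147.431 − 95.891| = 243.322° > 180°, so the shorter arc goes the other way round — across 180°.
Signed shortest Δλ = ((-147.431 − 95.891 + 180) mod 360) − 180 = 116.678°.
Going east by 116.678° from +95.891° passes through 180° before reaching -147.431°.

Yes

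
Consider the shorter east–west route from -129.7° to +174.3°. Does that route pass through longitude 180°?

Naïve |174.3 − -129.7| = 304.0° > 180°, so the shorter arc goes the other way round — across 180°.
Signed shortest Δλ = ((174.3 − -129.7 + 180) mod 360) − 180 = -56.0°.
Going west by 56.0° from -129.7° passes through 180° before reaching +174.3°.

Yes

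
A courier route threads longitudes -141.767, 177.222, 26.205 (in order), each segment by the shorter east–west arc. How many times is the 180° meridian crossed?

1

Leg 1: -141.767° → +177.222°, shortest Δλ = -41.011° (west) — crosses 180°.
Leg 2: +177.222° → +26.205°, shortest Δλ = -151.017° (west) — does not cross 180°.
Total crossings: 1.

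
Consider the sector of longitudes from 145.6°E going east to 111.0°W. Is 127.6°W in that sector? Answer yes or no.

Band width going east from +145.6° to -111.0°: ((-111.0 − 145.6) mod 360) = 103.4°.
Offset of -127.6° east of the west edge: ((-127.6 − 145.6) mod 360) = 86.8°.
86.8° ≤ 103.4° ⇒ inside.

Yes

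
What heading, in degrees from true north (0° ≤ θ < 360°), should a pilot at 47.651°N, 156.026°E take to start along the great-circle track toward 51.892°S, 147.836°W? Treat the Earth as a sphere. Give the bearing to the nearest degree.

147°

Δλ = -147.836 − 156.026 = -303.862°; wrapped into (−180°, 180°]: 56.138°.
θ = atan2( sin Δλ · cos φ₂ , cos φ₁ · sin φ₂ − sin φ₁ · cos φ₂ · cos Δλ )
  = atan2(0.51247, -0.78420) = 146.836° → normalised to [0°, 360°): 146.836°.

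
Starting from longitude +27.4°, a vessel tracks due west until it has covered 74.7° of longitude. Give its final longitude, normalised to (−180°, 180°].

Start at +27.4°; shift −74.7° → -47.3°.
-47.3° already lies in (−180°, 180°].

-47.3°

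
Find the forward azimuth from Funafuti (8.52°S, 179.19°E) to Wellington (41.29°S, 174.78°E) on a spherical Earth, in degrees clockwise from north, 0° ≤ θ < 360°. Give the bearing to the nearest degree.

186°

Δλ = 174.78 − 179.19 = -4.41°.
θ = atan2( sin Δλ · cos φ₂ , cos φ₁ · sin φ₂ − sin φ₁ · cos φ₂ · cos Δλ )
  = atan2(-0.05778, -0.54160) = -173.911° → normalised to [0°, 360°): 186.089°.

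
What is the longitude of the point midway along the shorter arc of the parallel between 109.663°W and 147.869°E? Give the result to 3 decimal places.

160.897°W

Signed shortest Δλ from -109.663° to +147.869° is -102.468°.
Midpoint longitude = -109.663° + (-102.468°)/2 = -109.663° − 51.234° = -160.897°.
(The naïve average (-109.663 + +147.869)/2 = 19.103° is on the wrong side of the globe.)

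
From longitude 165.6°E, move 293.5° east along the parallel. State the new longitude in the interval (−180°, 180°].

Start at +165.6°; shift +293.5° → +459.1°.
+459.1° lies outside (−180°, 180°]; subtract 360° → +99.1°.

99.1°E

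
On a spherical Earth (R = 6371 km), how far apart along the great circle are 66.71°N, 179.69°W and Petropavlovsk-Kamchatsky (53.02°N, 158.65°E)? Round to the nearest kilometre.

Δλ = 158.65 − -179.69 = 338.34°; wrapped into (−180°, 180°]: -21.66°.
Δφ = 53.02 − 66.71 = -13.69°.
a = sin²(Δφ/2) + cos φ₁ · cos φ₂ · sin²(Δλ/2) = 0.022602.
c = 2·atan2(√a, √(1−a)) = 0.30182 rad → d = 6371·c ≈ 1922.90 km.

1923 km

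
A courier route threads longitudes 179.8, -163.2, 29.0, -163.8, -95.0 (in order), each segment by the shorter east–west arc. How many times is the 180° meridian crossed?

Leg 1: +179.8° → -163.2°, shortest Δλ = 17.0° (east) — crosses 180°.
Leg 2: -163.2° → +29.0°, shortest Δλ = -167.8° (west) — crosses 180°.
Leg 3: +29.0° → -163.8°, shortest Δλ = 167.2° (east) — crosses 180°.
Leg 4: -163.8° → -95.0°, shortest Δλ = 68.8° (east) — does not cross 180°.
Total crossings: 3.

3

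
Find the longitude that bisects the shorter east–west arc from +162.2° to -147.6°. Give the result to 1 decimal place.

Signed shortest Δλ from +162.2° to -147.6° is +50.2°.
Midpoint longitude = +162.2° + (+50.2°)/2 = +162.2° + 25.1° = +187.3°.
Normalise into (−180°, 180°]: -172.7°.
(The naïve average (+162.2 + -147.6)/2 = 7.3° is on the wrong side of the globe.)

-172.7°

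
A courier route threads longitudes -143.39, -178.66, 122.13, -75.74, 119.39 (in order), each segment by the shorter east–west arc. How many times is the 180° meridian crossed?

3

Leg 1: -143.39° → -178.66°, shortest Δλ = -35.27° (west) — does not cross 180°.
Leg 2: -178.66° → +122.13°, shortest Δλ = -59.21° (west) — crosses 180°.
Leg 3: +122.13° → -75.74°, shortest Δλ = 162.13° (east) — crosses 180°.
Leg 4: -75.74° → +119.39°, shortest Δλ = -164.87° (west) — crosses 180°.
Total crossings: 3.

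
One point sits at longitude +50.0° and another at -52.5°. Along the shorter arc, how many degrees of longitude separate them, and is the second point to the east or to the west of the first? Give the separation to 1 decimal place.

Raw difference: -52.5 − 50.0 = -102.5°.
Normalise into (−180°, 180°]: -102.5° stays -102.5°.
Negative ⇒ the second point lies to the west; separation 102.5°.

102.5° west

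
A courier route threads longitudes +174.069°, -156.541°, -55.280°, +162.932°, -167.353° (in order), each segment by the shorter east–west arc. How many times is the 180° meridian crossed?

3

Leg 1: +174.069° → -156.541°, shortest Δλ = 29.39° (east) — crosses 180°.
Leg 2: -156.541° → -55.280°, shortest Δλ = 101.261° (east) — does not cross 180°.
Leg 3: -55.280° → +162.932°, shortest Δλ = -141.788° (west) — crosses 180°.
Leg 4: +162.932° → -167.353°, shortest Δλ = 29.715° (east) — crosses 180°.
Total crossings: 3.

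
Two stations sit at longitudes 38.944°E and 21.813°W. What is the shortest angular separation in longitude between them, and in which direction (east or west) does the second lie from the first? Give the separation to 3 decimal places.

Raw difference: -21.813 − 38.944 = -60.757°.
Normalise into (−180°, 180°]: -60.757° stays -60.757°.
Negative ⇒ the second point lies to the west; separation 60.757°.

60.757° west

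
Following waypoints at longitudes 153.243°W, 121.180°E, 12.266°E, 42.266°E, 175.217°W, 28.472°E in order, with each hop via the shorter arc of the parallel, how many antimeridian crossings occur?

Leg 1: -153.243° → +121.180°, shortest Δλ = -85.577° (west) — crosses 180°.
Leg 2: +121.180° → +12.266°, shortest Δλ = -108.914° (west) — does not cross 180°.
Leg 3: +12.266° → +42.266°, shortest Δλ = 30.0° (east) — does not cross 180°.
Leg 4: +42.266° → -175.217°, shortest Δλ = 142.517° (east) — crosses 180°.
Leg 5: -175.217° → +28.472°, shortest Δλ = -156.311° (west) — crosses 180°.
Total crossings: 3.

3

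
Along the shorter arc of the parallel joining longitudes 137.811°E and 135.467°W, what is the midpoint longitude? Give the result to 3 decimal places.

178.828°W

Signed shortest Δλ from +137.811° to -135.467° is +86.722°.
Midpoint longitude = +137.811° + (+86.722°)/2 = +137.811° + 43.361° = +181.172°.
Normalise into (−180°, 180°]: -178.828°.
(The naïve average (+137.811 + -135.467)/2 = 1.172° is on the wrong side of the globe.)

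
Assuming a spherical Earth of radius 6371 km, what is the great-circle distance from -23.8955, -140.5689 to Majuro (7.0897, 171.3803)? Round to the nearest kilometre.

6248 km

Δλ = 171.3803 − -140.5689 = 311.9492°; wrapped into (−180°, 180°]: -48.0508°.
Δφ = 7.0897 − -23.8955 = 30.9852°.
a = sin²(Δφ/2) + cos φ₁ · cos φ₂ · sin²(Δλ/2) = 0.221747.
c = 2·atan2(√a, √(1−a)) = 0.98062 rad → d = 6371·c ≈ 6247.54 km.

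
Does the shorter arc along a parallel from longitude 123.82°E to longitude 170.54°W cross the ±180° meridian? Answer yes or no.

Naïve |-170.54 − 123.82| = 294.36° > 180°, so the shorter arc goes the other way round — across 180°.
Signed shortest Δλ = ((-170.54 − 123.82 + 180) mod 360) − 180 = 65.64°.
Going east by 65.64° from +123.82° passes through 180° before reaching -170.54°.

Yes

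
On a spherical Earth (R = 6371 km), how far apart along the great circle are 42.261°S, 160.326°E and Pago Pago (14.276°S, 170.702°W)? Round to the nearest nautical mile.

2252 nmi

Δλ = -170.702 − 160.326 = -331.028°; wrapped into (−180°, 180°]: 28.972°.
Δφ = -14.276 − -42.261 = 27.985°.
a = sin²(Δφ/2) + cos φ₁ · cos φ₂ · sin²(Δλ/2) = 0.103343.
c = 2·atan2(√a, √(1−a)) = 0.65456 rad → d = 6371·c ≈ 4170.23 km ≈ 2251.74 nmi.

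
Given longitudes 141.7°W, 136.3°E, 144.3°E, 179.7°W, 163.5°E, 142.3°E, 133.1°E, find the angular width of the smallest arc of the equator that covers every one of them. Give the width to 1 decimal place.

Sort the longitudes: -179.7°, -141.7°, +133.1°, +136.3°, +142.3°, +144.3°, +163.5°.
Eastward gaps between consecutive values (wrapping around): 38.0°, 274.8°, 3.2°, 6.0°, 2.0°, 19.2°, 16.8°.
Largest gap = 274.8° ⇒ minimal covering band is its complement: 360° − 274.8° = 85.2°.
Band runs from +133.1° eastward to -141.7°, crossing the antimeridian.

85.2°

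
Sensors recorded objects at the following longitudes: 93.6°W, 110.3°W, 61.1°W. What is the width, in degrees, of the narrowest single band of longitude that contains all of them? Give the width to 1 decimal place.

49.2°

Sort the longitudes: -110.3°, -93.6°, -61.1°.
Eastward gaps between consecutive values (wrapping around): 16.7°, 32.5°, 310.8°.
Largest gap = 310.8° ⇒ minimal covering band is its complement: 360° − 310.8° = 49.2°.
Band runs from -110.3° eastward to -61.1°.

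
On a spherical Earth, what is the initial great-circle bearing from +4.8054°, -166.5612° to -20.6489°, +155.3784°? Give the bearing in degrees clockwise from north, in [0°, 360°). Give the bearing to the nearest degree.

Δλ = 155.3784 − -166.5612 = 321.9396°; wrapped into (−180°, 180°]: -38.0604°.
θ = atan2( sin Δλ · cos φ₂ , cos φ₁ · sin φ₂ − sin φ₁ · cos φ₂ · cos Δλ )
  = atan2(-0.57689, -0.41312) = -125.607° → normalised to [0°, 360°): 234.393°.

234°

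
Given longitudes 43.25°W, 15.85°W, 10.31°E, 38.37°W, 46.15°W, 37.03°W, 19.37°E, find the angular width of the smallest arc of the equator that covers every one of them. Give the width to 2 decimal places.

Sort the longitudes: -46.15°, -43.25°, -38.37°, -37.03°, -15.85°, +10.31°, +19.37°.
Eastward gaps between consecutive values (wrapping around): 2.90°, 4.88°, 1.34°, 21.18°, 26.16°, 9.06°, 294.48°.
Largest gap = 294.48° ⇒ minimal covering band is its complement: 360° − 294.48° = 65.52°.
Band runs from -46.15° eastward to +19.37°.

65.52°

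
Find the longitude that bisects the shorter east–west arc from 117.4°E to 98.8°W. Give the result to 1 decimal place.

Signed shortest Δλ from +117.4° to -98.8° is +143.8°.
Midpoint longitude = +117.4° + (+143.8°)/2 = +117.4° + 71.9° = +189.3°.
Normalise into (−180°, 180°]: -170.7°.
(The naïve average (+117.4 + -98.8)/2 = 9.3° is on the wrong side of the globe.)

170.7°W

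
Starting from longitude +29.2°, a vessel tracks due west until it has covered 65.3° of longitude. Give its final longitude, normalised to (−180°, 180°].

Start at +29.2°; shift −65.3° → -36.1°.
-36.1° already lies in (−180°, 180°].

-36.1°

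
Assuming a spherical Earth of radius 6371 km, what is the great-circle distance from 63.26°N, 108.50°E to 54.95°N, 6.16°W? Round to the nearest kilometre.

Δλ = -6.16 − 108.50 = -114.66°.
Δφ = 54.95 − 63.26 = -8.31°.
a = sin²(Δφ/2) + cos φ₁ · cos φ₂ · sin²(Δλ/2) = 0.188355.
c = 2·atan2(√a, √(1−a)) = 0.89785 rad → d = 6371·c ≈ 5720.22 km.

5720 km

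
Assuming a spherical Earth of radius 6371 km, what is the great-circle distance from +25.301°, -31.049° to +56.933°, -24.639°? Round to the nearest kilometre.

Δλ = -24.639 − -31.049 = 6.410°.
Δφ = 56.933 − 25.301 = 31.632°.
a = sin²(Δφ/2) + cos φ₁ · cos φ₂ · sin²(Δλ/2) = 0.075825.
c = 2·atan2(√a, √(1−a)) = 0.55793 rad → d = 6371·c ≈ 3554.60 km.

3555 km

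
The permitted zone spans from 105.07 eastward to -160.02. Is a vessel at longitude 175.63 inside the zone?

Band width going east from +105.07° to -160.02°: ((-160.02 − 105.07) mod 360) = 94.91°.
Offset of +175.63° east of the west edge: ((175.63 − 105.07) mod 360) = 70.56°.
70.56° ≤ 94.91° ⇒ inside.

Yes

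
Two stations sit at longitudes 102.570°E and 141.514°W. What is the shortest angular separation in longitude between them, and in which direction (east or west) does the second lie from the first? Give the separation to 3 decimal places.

115.916° east

Raw difference: -141.514 − 102.570 = -244.084°.
Normalise into (−180°, 180°]: -244.084° + 360° = 115.916°.
Positive ⇒ the second point lies to the east; separation 115.916°.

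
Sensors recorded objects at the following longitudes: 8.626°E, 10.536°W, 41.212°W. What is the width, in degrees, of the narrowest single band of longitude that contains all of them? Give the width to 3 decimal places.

Sort the longitudes: -41.212°, -10.536°, +8.626°.
Eastward gaps between consecutive values (wrapping around): 30.676°, 19.162°, 310.162°.
Largest gap = 310.162° ⇒ minimal covering band is its complement: 360° − 310.162° = 49.838°.
Band runs from -41.212° eastward to +8.626°.

49.838°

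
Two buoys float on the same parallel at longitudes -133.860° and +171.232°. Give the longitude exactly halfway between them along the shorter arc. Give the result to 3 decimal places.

-161.314°

Signed shortest Δλ from -133.860° to +171.232° is -54.908°.
Midpoint longitude = -133.860° + (-54.908°)/2 = -133.860° − 27.454° = -161.314°.
(The naïve average (-133.860 + +171.232)/2 = 18.686° is on the wrong side of the globe.)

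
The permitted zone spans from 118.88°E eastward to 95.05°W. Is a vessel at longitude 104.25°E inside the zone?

Band width going east from +118.88° to -95.05°: ((-95.05 − 118.88) mod 360) = 146.07°.
Offset of +104.25° east of the west edge: ((104.25 − 118.88) mod 360) = 345.37°.
345.37° > 146.07° ⇒ outside.

No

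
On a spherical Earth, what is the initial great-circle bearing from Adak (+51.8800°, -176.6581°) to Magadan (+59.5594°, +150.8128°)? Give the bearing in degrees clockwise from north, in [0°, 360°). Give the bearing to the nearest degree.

Δλ = 150.8128 − -176.6581 = 327.4709°; wrapped into (−180°, 180°]: -32.5291°.
θ = atan2( sin Δλ · cos φ₂ , cos φ₁ · sin φ₂ − sin φ₁ · cos φ₂ · cos Δλ )
  = atan2(-0.27244, 0.19616) = -54.245° → normalised to [0°, 360°): 305.755°.

306°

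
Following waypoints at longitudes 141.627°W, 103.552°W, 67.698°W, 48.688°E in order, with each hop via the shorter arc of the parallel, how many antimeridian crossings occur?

Leg 1: -141.627° → -103.552°, shortest Δλ = 38.075° (east) — does not cross 180°.
Leg 2: -103.552° → -67.698°, shortest Δλ = 35.854° (east) — does not cross 180°.
Leg 3: -67.698° → +48.688°, shortest Δλ = 116.386° (east) — does not cross 180°.
Total crossings: 0.

0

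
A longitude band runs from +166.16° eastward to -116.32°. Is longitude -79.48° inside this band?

Band width going east from +166.16° to -116.32°: ((-116.32 − 166.16) mod 360) = 77.52°.
Offset of -79.48° east of the west edge: ((-79.48 − 166.16) mod 360) = 114.36°.
114.36° > 77.52° ⇒ outside.

No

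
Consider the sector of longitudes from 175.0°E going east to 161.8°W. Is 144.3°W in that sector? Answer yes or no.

No

Band width going east from +175.0° to -161.8°: ((-161.8 − 175.0) mod 360) = 23.2°.
Offset of -144.3° east of the west edge: ((-144.3 − 175.0) mod 360) = 40.7°.
40.7° > 23.2° ⇒ outside.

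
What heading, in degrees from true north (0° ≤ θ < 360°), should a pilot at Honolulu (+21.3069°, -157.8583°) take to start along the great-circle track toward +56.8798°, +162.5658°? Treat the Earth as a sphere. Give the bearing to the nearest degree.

331°

Δλ = 162.5658 − -157.8583 = 320.4241°; wrapped into (−180°, 180°]: -39.5759°.
θ = atan2( sin Δλ · cos φ₂ , cos φ₁ · sin φ₂ − sin φ₁ · cos φ₂ · cos Δλ )
  = atan2(-0.34811, 0.62725) = -29.029° → normalised to [0°, 360°): 330.971°.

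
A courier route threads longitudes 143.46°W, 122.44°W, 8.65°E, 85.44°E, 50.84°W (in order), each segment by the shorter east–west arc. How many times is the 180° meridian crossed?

0

Leg 1: -143.46° → -122.44°, shortest Δλ = 21.02° (east) — does not cross 180°.
Leg 2: -122.44° → +8.65°, shortest Δλ = 131.09° (east) — does not cross 180°.
Leg 3: +8.65° → +85.44°, shortest Δλ = 76.79° (east) — does not cross 180°.
Leg 4: +85.44° → -50.84°, shortest Δλ = -136.28° (west) — does not cross 180°.
Total crossings: 0.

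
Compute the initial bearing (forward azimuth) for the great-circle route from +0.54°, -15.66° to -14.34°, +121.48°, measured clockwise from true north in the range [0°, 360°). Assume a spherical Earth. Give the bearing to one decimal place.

110.1°

Δλ = 121.48 − -15.66 = 137.14°.
θ = atan2( sin Δλ · cos φ₂ , cos φ₁ · sin φ₂ − sin φ₁ · cos φ₂ · cos Δλ )
  = atan2(0.65902, -0.24097) = 110.085° → normalised to [0°, 360°): 110.085°.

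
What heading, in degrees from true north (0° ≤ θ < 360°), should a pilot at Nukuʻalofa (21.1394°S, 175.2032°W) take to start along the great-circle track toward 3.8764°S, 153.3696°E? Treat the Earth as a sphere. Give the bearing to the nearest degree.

295°

Δλ = 153.3696 − -175.2032 = 328.5728°; wrapped into (−180°, 180°]: -31.4272°.
θ = atan2( sin Δλ · cos φ₂ , cos φ₁ · sin φ₂ − sin φ₁ · cos φ₂ · cos Δλ )
  = atan2(-0.52022, 0.24397) = -64.874° → normalised to [0°, 360°): 295.126°.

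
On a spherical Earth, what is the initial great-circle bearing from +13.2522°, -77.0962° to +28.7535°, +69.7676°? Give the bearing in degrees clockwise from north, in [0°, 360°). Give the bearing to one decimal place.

Δλ = 69.7676 − -77.0962 = 146.8638°.
θ = atan2( sin Δλ · cos φ₂ , cos φ₁ · sin φ₂ − sin φ₁ · cos φ₂ · cos Δλ )
  = atan2(0.47923, 0.63652) = 36.976° → normalised to [0°, 360°): 36.976°.

37.0°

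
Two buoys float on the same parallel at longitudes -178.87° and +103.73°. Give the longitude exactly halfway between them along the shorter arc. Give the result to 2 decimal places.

+142.43°

Signed shortest Δλ from -178.87° to +103.73° is -77.40°.
Midpoint longitude = -178.87° + (-77.40°)/2 = -178.87° − 38.70° = -217.57°.
Normalise into (−180°, 180°]: +142.43°.
(The naïve average (-178.87 + +103.73)/2 = -37.57° is on the wrong side of the globe.)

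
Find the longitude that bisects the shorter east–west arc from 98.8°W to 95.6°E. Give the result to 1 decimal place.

178.4°E

Signed shortest Δλ from -98.8° to +95.6° is -165.6°.
Midpoint longitude = -98.8° + (-165.6°)/2 = -98.8° − 82.8° = -181.6°.
Normalise into (−180°, 180°]: +178.4°.
(The naïve average (-98.8 + +95.6)/2 = -1.6° is on the wrong side of the globe.)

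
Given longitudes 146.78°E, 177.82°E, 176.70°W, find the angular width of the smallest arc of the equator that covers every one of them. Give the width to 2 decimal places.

36.52°

Sort the longitudes: -176.70°, +146.78°, +177.82°.
Eastward gaps between consecutive values (wrapping around): 323.48°, 31.04°, 5.48°.
Largest gap = 323.48° ⇒ minimal covering band is its complement: 360° − 323.48° = 36.52°.
Band runs from +146.78° eastward to -176.70°, crossing the antimeridian.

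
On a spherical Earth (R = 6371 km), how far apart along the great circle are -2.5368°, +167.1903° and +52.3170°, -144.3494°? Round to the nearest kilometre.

7593 km

Δλ = -144.3494 − 167.1903 = -311.5397°; wrapped into (−180°, 180°]: 48.4603°.
Δφ = 52.3170 − -2.5368 = 54.8538°.
a = sin²(Δφ/2) + cos φ₁ · cos φ₂ · sin²(Δλ/2) = 0.315027.
c = 2·atan2(√a, √(1−a)) = 1.19185 rad → d = 6371·c ≈ 7593.25 km.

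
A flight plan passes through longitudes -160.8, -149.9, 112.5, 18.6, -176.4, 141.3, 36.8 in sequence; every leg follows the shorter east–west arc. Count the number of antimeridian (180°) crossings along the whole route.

Leg 1: -160.8° → -149.9°, shortest Δλ = 10.9° (east) — does not cross 180°.
Leg 2: -149.9° → +112.5°, shortest Δλ = -97.6° (west) — crosses 180°.
Leg 3: +112.5° → +18.6°, shortest Δλ = -93.9° (west) — does not cross 180°.
Leg 4: +18.6° → -176.4°, shortest Δλ = 165.0° (east) — crosses 180°.
Leg 5: -176.4° → +141.3°, shortest Δλ = -42.3° (west) — crosses 180°.
Leg 6: +141.3° → +36.8°, shortest Δλ = -104.5° (west) — does not cross 180°.
Total crossings: 3.

3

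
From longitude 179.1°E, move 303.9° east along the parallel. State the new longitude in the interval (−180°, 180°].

Start at +179.1°; shift +303.9° → +483.0°.
+483.0° lies outside (−180°, 180°]; subtract 360° → +123.0°.

123.0°E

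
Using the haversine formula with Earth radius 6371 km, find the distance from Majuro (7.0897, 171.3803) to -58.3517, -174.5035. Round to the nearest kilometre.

7386 km

Δλ = -174.5035 − 171.3803 = -345.8838°; wrapped into (−180°, 180°]: 14.1162°.
Δφ = -58.3517 − 7.0897 = -65.4414°.
a = sin²(Δφ/2) + cos φ₁ · cos φ₂ · sin²(Δλ/2) = 0.300050.
c = 2·atan2(√a, √(1−a)) = 1.15939 rad → d = 6371·c ≈ 7386.46 km.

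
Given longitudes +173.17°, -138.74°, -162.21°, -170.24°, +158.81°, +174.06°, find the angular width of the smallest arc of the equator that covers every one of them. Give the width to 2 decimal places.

Sort the longitudes: -170.24°, -162.21°, -138.74°, +158.81°, +173.17°, +174.06°.
Eastward gaps between consecutive values (wrapping around): 8.03°, 23.47°, 297.55°, 14.36°, 0.89°, 15.70°.
Largest gap = 297.55° ⇒ minimal covering band is its complement: 360° − 297.55° = 62.45°.
Band runs from +158.81° eastward to -138.74°, crossing the antimeridian.

62.45°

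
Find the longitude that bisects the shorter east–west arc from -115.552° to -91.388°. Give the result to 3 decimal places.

-103.470°

Signed shortest Δλ from -115.552° to -91.388° is +24.164°.
Midpoint longitude = -115.552° + (+24.164°)/2 = -115.552° + 12.082° = -103.470°.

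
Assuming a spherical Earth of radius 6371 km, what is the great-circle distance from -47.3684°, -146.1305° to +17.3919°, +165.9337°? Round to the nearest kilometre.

8639 km

Δλ = 165.9337 − -146.1305 = 312.0642°; wrapped into (−180°, 180°]: -47.9358°.
Δφ = 17.3919 − -47.3684 = 64.7603°.
a = sin²(Δφ/2) + cos φ₁ · cos φ₂ · sin²(Δλ/2) = 0.393451.
c = 2·atan2(√a, √(1−a)) = 1.35605 rad → d = 6371·c ≈ 8639.41 km.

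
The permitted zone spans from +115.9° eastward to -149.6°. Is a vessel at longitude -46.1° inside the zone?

No

Band width going east from +115.9° to -149.6°: ((-149.6 − 115.9) mod 360) = 94.5°.
Offset of -46.1° east of the west edge: ((-46.1 − 115.9) mod 360) = 198.0°.
198.0° > 94.5° ⇒ outside.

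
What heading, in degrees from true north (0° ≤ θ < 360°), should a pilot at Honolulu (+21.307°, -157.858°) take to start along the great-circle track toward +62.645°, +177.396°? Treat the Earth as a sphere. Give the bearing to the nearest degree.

344°

Δλ = 177.396 − -157.858 = 335.254°; wrapped into (−180°, 180°]: -24.746°.
θ = atan2( sin Δλ · cos φ₂ , cos φ₁ · sin φ₂ − sin φ₁ · cos φ₂ · cos Δλ )
  = atan2(-0.19235, 0.67583) = -15.887° → normalised to [0°, 360°): 344.113°.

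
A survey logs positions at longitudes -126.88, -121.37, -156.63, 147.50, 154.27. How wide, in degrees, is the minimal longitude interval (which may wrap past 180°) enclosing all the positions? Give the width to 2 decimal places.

91.13°

Sort the longitudes: -156.63°, -126.88°, -121.37°, +147.50°, +154.27°.
Eastward gaps between consecutive values (wrapping around): 29.75°, 5.51°, 268.87°, 6.77°, 49.10°.
Largest gap = 268.87° ⇒ minimal covering band is its complement: 360° − 268.87° = 91.13°.
Band runs from +147.50° eastward to -121.37°, crossing the antimeridian.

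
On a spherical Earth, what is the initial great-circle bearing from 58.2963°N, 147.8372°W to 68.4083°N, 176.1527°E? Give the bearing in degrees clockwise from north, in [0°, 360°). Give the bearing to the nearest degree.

Δλ = 176.1527 − -147.8372 = 323.9899°; wrapped into (−180°, 180°]: -36.0101°.
θ = atan2( sin Δλ · cos φ₂ , cos φ₁ · sin φ₂ − sin φ₁ · cos φ₂ · cos Δλ )
  = atan2(-0.21635, 0.23540) = -42.586° → normalised to [0°, 360°): 317.414°.

317°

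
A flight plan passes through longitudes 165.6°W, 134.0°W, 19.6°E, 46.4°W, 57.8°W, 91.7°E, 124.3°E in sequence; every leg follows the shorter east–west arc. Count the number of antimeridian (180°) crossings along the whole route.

0

Leg 1: -165.6° → -134.0°, shortest Δλ = 31.6° (east) — does not cross 180°.
Leg 2: -134.0° → +19.6°, shortest Δλ = 153.6° (east) — does not cross 180°.
Leg 3: +19.6° → -46.4°, shortest Δλ = -66.0° (west) — does not cross 180°.
Leg 4: -46.4° → -57.8°, shortest Δλ = -11.4° (west) — does not cross 180°.
Leg 5: -57.8° → +91.7°, shortest Δλ = 149.5° (east) — does not cross 180°.
Leg 6: +91.7° → +124.3°, shortest Δλ = 32.6° (east) — does not cross 180°.
Total crossings: 0.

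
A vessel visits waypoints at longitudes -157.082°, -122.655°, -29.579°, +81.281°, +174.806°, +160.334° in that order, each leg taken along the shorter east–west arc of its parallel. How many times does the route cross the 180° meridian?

0

Leg 1: -157.082° → -122.655°, shortest Δλ = 34.427° (east) — does not cross 180°.
Leg 2: -122.655° → -29.579°, shortest Δλ = 93.076° (east) — does not cross 180°.
Leg 3: -29.579° → +81.281°, shortest Δλ = 110.86° (east) — does not cross 180°.
Leg 4: +81.281° → +174.806°, shortest Δλ = 93.525° (east) — does not cross 180°.
Leg 5: +174.806° → +160.334°, shortest Δλ = -14.472° (west) — does not cross 180°.
Total crossings: 0.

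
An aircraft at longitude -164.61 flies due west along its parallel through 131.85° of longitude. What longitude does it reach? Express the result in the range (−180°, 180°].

+63.54°

Start at -164.61°; shift −131.85° → -296.46°.
-296.46° lies outside (−180°, 180°]; add 360° → +63.54°.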